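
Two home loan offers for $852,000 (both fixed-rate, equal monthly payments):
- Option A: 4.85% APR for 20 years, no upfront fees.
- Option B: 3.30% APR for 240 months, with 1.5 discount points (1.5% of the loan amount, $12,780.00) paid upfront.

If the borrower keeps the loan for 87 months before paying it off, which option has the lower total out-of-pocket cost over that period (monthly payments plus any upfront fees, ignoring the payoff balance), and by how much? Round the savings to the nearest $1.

Option B by $47,974

Option A: monthly rate = 4.85%/12 = 0.0040417; payment = 852,000 × 0.0040417 / (1 − (1+0.0040417)^−240) = $5,552.46.
Option B: at 3.30% the monthly rate is 0.0027500, so the payment is 852,000 × 0.0027500 / (1 − 1.0027500^−240) = $4,854.14.
Over 87 months: Option A costs 87 × $5,552.46 = $483,064.02; Option B costs 87 × $4,854.14 + $12,780.00 = $435,090.18.
Option B is cheaper by $483,064.02 − $435,090.18 = $47,973.84.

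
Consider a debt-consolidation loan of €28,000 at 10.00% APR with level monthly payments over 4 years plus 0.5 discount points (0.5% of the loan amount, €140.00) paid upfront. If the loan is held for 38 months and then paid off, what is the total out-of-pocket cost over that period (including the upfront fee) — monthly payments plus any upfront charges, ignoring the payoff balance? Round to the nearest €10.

€27,130

Monthly rate = 10%/12 = 0.0083333; payment = 28,000 × 0.0083333 / (1 − (1+0.0083333)^−48) = €710.15.
Total outlay = 38 × €710.15 + €140.00 = €27,125.70.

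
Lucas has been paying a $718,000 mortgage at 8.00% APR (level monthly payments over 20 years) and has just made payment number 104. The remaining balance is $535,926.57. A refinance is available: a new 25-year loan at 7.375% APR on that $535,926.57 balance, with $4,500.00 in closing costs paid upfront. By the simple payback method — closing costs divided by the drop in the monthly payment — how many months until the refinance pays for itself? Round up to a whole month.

Current payment = 718,000 × 8%/12 / (1 − (1+0.0066667)^−240) = $6,005.64.
Refinanced payment = 535,926.57 × 0.0061458 / (1 − (1+0.0061458)^−300) = $3,916.98.
Monthly savings = $6,005.64 − $3,916.98 = $2,088.66.
Break-even = $4,500.00 / $2,088.66 = 2.15 → 3 months.

3 months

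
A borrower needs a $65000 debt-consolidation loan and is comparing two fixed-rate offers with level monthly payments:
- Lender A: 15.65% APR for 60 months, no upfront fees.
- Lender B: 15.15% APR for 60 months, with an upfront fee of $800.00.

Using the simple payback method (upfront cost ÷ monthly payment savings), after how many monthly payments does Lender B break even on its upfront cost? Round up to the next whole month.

Lender A: monthly rate = 15.65%/12 = 0.0130417; payment = 65,000 × 0.0130417 / (1 − (1+0.0130417)^−60) = $1,568.61.
Lender B: at 15.15% the monthly rate is 0.0126250, so the payment is 65,000 × 0.0126250 / (1 − 1.0126250^−60) = $1,551.47.
Monthly savings = $1,568.61 − $1,551.47 = $17.14.
Break-even = $800.00 / $17.14 = 46.67 → 47 months.

47 months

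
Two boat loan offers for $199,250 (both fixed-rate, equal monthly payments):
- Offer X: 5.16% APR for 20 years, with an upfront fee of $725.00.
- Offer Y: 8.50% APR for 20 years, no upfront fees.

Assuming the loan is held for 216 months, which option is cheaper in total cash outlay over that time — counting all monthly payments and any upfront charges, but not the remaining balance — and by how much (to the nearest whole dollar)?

Offer X by $84,919

Offer X: at 5.16% the monthly rate is 0.0043000, so the payment is 199,250 × 0.0043000 / (1 − 1.0043000^−240) = $1,332.64.
Offer Y: at 8.50% the monthly rate is 0.0070833, so the payment is 199,250 × 0.0070833 / (1 − 1.0070833^−240) = $1,729.14.
Over 216 months: Offer X costs 216 × $1,332.64 + $725.00 = $288,575.24; Offer Y costs 216 × $1,729.14 = $373,494.24.
Offer X is cheaper by $373,494.24 − $288,575.24 = $84,919.00.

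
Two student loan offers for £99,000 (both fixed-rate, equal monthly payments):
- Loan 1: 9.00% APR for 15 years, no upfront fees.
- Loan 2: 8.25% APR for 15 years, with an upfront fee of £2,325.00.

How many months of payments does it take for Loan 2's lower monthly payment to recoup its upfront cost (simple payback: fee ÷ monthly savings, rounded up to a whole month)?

54 months

Loan 1: monthly rate = 9%/12 = 0.0075000; payment = 99,000 × 0.0075000 / (1 − (1+0.0075000)^−180) = £1,004.12.
Loan 2: at 8.25% the monthly rate is 0.0068750, so the payment is 99,000 × 0.0068750 / (1 − 1.0068750^−180) = £960.44.
Monthly savings = £1,004.12 − £960.44 = £43.68.
Break-even = £2,325.00 / £43.68 = 53.23 → 54 months.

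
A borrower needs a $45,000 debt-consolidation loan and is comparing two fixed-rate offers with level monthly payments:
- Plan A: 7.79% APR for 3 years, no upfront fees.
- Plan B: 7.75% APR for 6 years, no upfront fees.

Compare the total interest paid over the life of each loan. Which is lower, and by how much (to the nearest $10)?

Plan A by $5,800

Plan A: monthly rate = 7.79%/12 = 0.0064917; payment = 45,000 × 0.0064917 / (1 − (1+0.0064917)^−36) = $1,405.78.
Total interest on Plan A = 36 × $1,405.78 − $45,000 = $5,608.08.
Plan B: at 7.75% the monthly rate is 0.0064583, so the payment is 45,000 × 0.0064583 / (1 − 1.0064583^−72) = $783.51.
Total interest on Plan B = 72 × $783.51 − $45,000 = $11,412.72.
Plan A is lower by $5,804.64.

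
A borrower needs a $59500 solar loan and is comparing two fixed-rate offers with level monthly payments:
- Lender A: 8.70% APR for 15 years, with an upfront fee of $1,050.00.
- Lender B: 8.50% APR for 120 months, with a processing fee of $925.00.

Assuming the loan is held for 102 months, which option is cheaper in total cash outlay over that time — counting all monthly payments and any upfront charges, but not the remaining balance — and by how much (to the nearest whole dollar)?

Lender A by $14,644

Lender A: at 8.70% the monthly rate is 0.0072500, so the payment is 59,500 × 0.0072500 / (1 − 1.0072500^−180) = $592.92.
Lender B: monthly rate = 8.5%/12 = 0.0070833; payment = 59,500 × 0.0070833 / (1 − (1+0.0070833)^−120) = $737.71.
Over 102 months: Lender A costs 102 × $592.92 + $1,050.00 = $61,527.84; Lender B costs 102 × $737.71 + $925.00 = $76,171.42.
Lender A is cheaper by $76,171.42 − $61,527.84 = $14,643.58.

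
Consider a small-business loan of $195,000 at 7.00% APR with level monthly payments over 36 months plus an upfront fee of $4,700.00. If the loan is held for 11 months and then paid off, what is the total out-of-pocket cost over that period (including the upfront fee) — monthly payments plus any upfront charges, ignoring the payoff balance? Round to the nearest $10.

$70,930

At 7.00% the monthly rate is 0.0058333, so the payment is 195,000 × 0.0058333 / (1 − 1.0058333^−36) = $6,021.03.
Total outlay = 11 × $6,021.03 + $4,700.00 = $70,931.33.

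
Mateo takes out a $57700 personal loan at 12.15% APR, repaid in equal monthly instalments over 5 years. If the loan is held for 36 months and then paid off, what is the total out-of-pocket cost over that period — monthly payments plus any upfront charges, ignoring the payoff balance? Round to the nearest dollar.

At 12.15% the monthly rate is 0.0101250, so the payment is 57,700 × 0.0101250 / (1 − 1.0101250^−60) = $1,287.88.
Total outlay = 36 × $1,287.88 = $46,363.68.

$46,364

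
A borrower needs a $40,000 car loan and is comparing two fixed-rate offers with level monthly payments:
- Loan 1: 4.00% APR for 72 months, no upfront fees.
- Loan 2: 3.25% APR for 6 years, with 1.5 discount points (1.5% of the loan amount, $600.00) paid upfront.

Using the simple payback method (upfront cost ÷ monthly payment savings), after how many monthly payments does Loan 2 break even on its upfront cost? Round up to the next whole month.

Loan 1: monthly rate = 4%/12 = 0.0033333; payment = 40,000 × 0.0033333 / (1 − (1+0.0033333)^−72) = $625.81.
Loan 2: at 3.25% the monthly rate is 0.0027083, so the payment is 40,000 × 0.0027083 / (1 − 1.0027083^−72) = $612.23.
Monthly savings = $625.81 − $612.23 = $13.58.
Break-even = $600.00 / $13.58 = 44.18 → 45 months.

45 months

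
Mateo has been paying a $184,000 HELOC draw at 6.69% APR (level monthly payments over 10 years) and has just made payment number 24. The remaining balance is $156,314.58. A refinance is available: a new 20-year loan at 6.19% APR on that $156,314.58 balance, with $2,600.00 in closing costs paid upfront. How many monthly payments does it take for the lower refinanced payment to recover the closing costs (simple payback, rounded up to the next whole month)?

3 months

Current payment = 184,000 × 6.69%/12 / (1 − (1+0.0055750)^−120) = $2,107.11.
Refinanced payment = 156,314.58 × 0.0051583 / (1 − (1+0.0051583)^−240) = $1,137.09.
Monthly savings = $2,107.11 − $1,137.09 = $970.02.
Break-even = $2,600.00 / $970.02 = 2.68 → 3 months.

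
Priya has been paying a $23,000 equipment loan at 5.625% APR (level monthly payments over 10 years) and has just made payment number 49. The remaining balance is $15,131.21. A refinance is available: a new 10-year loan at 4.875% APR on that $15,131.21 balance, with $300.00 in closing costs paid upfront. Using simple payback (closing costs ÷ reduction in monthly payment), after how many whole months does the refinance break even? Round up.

Current payment = 23,000 × 5.625%/12 / (1 − (1+0.0046875)^−120) = $251.04.
Refinanced payment = 15,131.21 × 0.0040625 / (1 − (1+0.0040625)^−120) = $159.57.
Monthly savings = $251.04 − $159.57 = $91.47.
Break-even = $300.00 / $91.47 = 3.28 → 4 months.

4 months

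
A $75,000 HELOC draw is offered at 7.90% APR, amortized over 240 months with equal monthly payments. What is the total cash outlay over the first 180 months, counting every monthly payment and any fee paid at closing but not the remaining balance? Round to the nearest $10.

$112,080

Monthly rate = 7.9%/12 = 0.0065833; payment = 75,000 × 0.0065833 / (1 − (1+0.0065833)^−240) = $622.67.
Total outlay = 180 × $622.67 = $112,080.60.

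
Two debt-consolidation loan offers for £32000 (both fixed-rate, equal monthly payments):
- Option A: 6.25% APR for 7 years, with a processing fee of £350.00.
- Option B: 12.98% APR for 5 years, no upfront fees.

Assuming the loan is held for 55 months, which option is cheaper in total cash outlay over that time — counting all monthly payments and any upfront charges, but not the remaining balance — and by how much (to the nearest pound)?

Option A by £13,755

Option A: at 6.25% the monthly rate is 0.0052083, so the payment is 32,000 × 0.0052083 / (1 − 1.0052083^−84) = £471.32.
Option B: at 12.98% the monthly rate is 0.0108167, so the payment is 32,000 × 0.0108167 / (1 − 1.0108167^−60) = £727.77.
Over 55 months: Option A costs 55 × £471.32 + £350.00 = £26,272.60; Option B costs 55 × £727.77 = £40,027.35.
Option A is cheaper by £40,027.35 − £26,272.60 = £13,754.75.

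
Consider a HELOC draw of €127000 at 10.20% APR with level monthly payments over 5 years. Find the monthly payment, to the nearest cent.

€2,710.89

At 10.20% the monthly rate is 0.0085000, so the payment is 127,000 × 0.0085000 / (1 − 1.0085000^−60) = €2,710.89.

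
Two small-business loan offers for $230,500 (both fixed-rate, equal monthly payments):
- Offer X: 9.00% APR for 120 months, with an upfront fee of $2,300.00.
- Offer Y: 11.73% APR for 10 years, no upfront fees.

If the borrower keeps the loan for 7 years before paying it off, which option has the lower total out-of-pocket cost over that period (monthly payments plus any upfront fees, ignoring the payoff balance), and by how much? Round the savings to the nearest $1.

Offer X by $27,205

Offer X: monthly rate = 9%/12 = 0.0075000; payment = 230,500 × 0.0075000 / (1 − (1+0.0075000)^−120) = $2,919.88.
Offer Y: monthly rate = 11.73%/12 = 0.0097750; payment = 230,500 × 0.0097750 / (1 − (1+0.0097750)^−120) = $3,271.13.
Over 84 months: Offer X costs 84 × $2,919.88 + $2,300.00 = $247,569.92; Offer Y costs 84 × $3,271.13 = $274,774.92.
Offer X is cheaper by $274,774.92 − $247,569.92 = $27,205.00.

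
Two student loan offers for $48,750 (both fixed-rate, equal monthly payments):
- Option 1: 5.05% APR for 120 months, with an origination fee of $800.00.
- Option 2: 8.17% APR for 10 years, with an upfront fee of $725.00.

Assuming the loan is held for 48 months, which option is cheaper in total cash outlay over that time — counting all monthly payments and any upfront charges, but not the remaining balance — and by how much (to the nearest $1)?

Option 1: at 5.05% the monthly rate is 0.0042083, so the payment is 48,750 × 0.0042083 / (1 − 1.0042083^−120) = $518.26.
Option 2: at 8.17% the monthly rate is 0.0068083, so the payment is 48,750 × 0.0068083 / (1 − 1.0068083^−120) = $595.86.
Over 48 months: Option 1 costs 48 × $518.26 + $800.00 = $25,676.48; Option 2 costs 48 × $595.86 + $725.00 = $29,326.28.
Option 1 is cheaper by $29,326.28 − $25,676.48 = $3,649.80.

Option 1 by $3,650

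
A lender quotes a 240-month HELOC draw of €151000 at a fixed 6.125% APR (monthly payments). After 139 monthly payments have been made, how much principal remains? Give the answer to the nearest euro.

With monthly rate i = 6.125%/12 = 0.0051042, the balance after k of n payments is P · [(1+i)^n − (1+i)^k] / [(1+i)^n − 1].
(1+0.0051042)^240 = 3.39357621 and (1+0.0051042)^139 = 2.02926702, so the balance is 151,000 × (3.39357621 − 2.02926702) / (3.39357621 − 1) = €86,068.15.

€86,068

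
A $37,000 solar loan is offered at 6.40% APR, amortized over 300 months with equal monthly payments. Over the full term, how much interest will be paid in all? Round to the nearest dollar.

$37,256

Monthly rate = 6.4%/12 = 0.0053333; payment = 37,000 × 0.0053333 / (1 − (1+0.0053333)^−300) = $247.52.
Total paid = 300 × $247.52 = $74,256.00; interest = $74,256.00 − $37,000 = $37,256.00.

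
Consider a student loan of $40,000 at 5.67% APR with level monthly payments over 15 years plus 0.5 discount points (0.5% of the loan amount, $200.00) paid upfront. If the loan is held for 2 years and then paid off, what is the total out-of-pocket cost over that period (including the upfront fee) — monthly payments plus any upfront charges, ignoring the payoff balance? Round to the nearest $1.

At 5.67% the monthly rate is 0.0047250, so the payment is 40,000 × 0.0047250 / (1 − 1.0047250^−180) = $330.45.
Total outlay = 24 × $330.45 + $200.00 = $8,130.80.

$8,131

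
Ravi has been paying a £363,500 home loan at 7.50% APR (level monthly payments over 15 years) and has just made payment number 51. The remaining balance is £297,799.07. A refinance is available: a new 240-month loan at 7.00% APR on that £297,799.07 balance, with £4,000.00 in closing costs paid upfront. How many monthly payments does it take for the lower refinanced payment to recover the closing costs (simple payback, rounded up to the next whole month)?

4 months

Current payment = 363,500 × 7.5%/12 / (1 − (1+0.0062500)^−180) = £3,369.69.
Refinanced payment = 297,799.07 × 0.0058333 / (1 − (1+0.0058333)^−240) = £2,308.83.
Monthly savings = £3,369.69 − £2,308.83 = £1,060.86.
Break-even = £4,000.00 / £1,060.86 = 3.77 → 4 months.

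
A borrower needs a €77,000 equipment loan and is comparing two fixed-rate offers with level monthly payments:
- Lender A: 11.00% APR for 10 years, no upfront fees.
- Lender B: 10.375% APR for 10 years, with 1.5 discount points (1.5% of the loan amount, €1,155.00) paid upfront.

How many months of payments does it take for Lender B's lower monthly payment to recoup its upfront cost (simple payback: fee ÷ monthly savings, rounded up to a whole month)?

Lender A: monthly rate = 11%/12 = 0.0091667; payment = 77,000 × 0.0091667 / (1 − (1+0.0091667)^−120) = €1,060.68.
Lender B: at 10.375% the monthly rate is 0.0086458, so the payment is 77,000 × 0.0086458 / (1 − 1.0086458^−120) = €1,033.62.
Monthly savings = €1,060.68 − €1,033.62 = €27.06.
Break-even = €1,155.00 / €27.06 = 42.68 → 43 months.

43 months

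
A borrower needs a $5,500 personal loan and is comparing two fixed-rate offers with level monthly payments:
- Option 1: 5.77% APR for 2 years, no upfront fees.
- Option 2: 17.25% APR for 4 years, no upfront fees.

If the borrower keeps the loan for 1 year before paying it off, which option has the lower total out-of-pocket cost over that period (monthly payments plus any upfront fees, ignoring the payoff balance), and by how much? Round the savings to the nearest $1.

Option 1: at 5.77% the monthly rate is 0.0048083, so the payment is 5,500 × 0.0048083 / (1 − 1.0048083^−24) = $243.19.
Option 2: monthly rate = 17.25%/12 = 0.0143750; payment = 5,500 × 0.0143750 / (1 − (1+0.0143750)^−48) = $159.42.
Over 12 months: Option 1 costs 12 × $243.19 = $2,918.28; Option 2 costs 12 × $159.42 = $1,913.04.
Option 2 is cheaper by $2,918.28 − $1,913.04 = $1,005.24.

Option 2 by $1,005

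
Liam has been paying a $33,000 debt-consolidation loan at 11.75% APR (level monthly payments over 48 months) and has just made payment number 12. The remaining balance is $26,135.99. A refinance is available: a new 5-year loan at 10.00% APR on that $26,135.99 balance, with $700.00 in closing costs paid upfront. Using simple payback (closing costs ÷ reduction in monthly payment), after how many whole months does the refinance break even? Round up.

Current payment = 33,000 × 11.75%/12 / (1 − (1+0.0097917)^−48) = $864.97.
Refinanced payment = 26,135.99 × 0.0083333 / (1 − (1+0.0083333)^−60) = $555.31.
Monthly savings = $864.97 − $555.31 = $309.66.
Break-even = $700.00 / $309.66 = 2.26 → 3 months.

3 months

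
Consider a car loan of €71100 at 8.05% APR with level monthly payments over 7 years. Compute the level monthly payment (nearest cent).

At 8.05% the monthly rate is 0.0067083, so the payment is 71,100 × 0.0067083 / (1 − 1.0067083^−84) = €1,109.95.

€1,109.95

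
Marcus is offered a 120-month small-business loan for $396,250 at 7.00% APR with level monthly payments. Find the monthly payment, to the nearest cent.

Monthly rate = 7%/12 = 0.0058333; payment = 396,250 × 0.0058333 / (1 − (1+0.0058333)^−120) = $4,600.80.

$4,600.80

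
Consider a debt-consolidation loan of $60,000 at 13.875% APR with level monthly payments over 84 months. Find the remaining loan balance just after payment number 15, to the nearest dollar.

$53,058

With monthly rate i = 13.875%/12 = 0.0115625, the balance after k of n payments is P · [(1+i)^n − (1+i)^k] / [(1+i)^n − 1].
(1+0.0115625)^84 = 2.62656753 and (1+0.0115625)^15 = 1.18820347, so the balance is 60,000 × (2.62656753 − 1.18820347) / (2.62656753 − 1) = $53,057.65.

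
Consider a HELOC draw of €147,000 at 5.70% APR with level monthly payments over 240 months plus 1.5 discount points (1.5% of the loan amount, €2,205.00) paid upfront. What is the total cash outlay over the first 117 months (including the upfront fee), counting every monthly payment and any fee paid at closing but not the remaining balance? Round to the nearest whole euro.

Monthly rate = 5.7%/12 = 0.0047500; payment = 147,000 × 0.0047500 / (1 − (1+0.0047500)^−240) = €1,027.87.
Total outlay = 117 × €1,027.87 + €2,205.00 = €122,465.79.

€122,466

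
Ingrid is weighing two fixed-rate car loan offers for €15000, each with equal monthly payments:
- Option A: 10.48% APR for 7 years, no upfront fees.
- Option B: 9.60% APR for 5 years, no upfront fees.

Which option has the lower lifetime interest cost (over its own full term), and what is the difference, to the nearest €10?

Option B by €2,290

Option A: at 10.48% the monthly rate is 0.0087333, so the payment is 15,000 × 0.0087333 / (1 − 1.0087333^−84) = €252.75.
Total interest on Option A = 84 × €252.75 − €15,000 = €6,231.00.
Option B: at 9.60% the monthly rate is 0.0080000, so the payment is 15,000 × 0.0080000 / (1 − 1.0080000^−60) = €315.76.
Total interest on Option B = 60 × €315.76 − €15,000 = €3,945.60.
Option B is lower by €2,285.40.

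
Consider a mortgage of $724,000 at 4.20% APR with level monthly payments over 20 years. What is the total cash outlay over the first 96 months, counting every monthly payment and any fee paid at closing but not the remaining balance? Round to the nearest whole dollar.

Monthly rate = 4.2%/12 = 0.0035000; payment = 724,000 × 0.0035000 / (1 − (1+0.0035000)^−240) = $4,463.97.
Total outlay = 96 × $4,463.97 = $428,541.12.

$428,541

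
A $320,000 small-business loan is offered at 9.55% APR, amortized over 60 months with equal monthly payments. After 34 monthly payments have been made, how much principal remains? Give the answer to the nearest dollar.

With monthly rate i = 9.55%/12 = 0.0079583, the balance after k of n payments is P · [(1+i)^n − (1+i)^k] / [(1+i)^n − 1].
(1+0.0079583)^60 = 1.60899534 and (1+0.0079583)^34 = 1.30932576, so the balance is 320,000 × (1.60899534 − 1.30932576) / (1.60899534 − 1) = $157,463.05.

$157,463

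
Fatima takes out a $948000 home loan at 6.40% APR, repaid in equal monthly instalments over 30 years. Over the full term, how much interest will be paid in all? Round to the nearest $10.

Monthly rate = 6.4%/12 = 0.0053333; payment = 948,000 × 0.0053333 / (1 − (1+0.0053333)^−360) = $5,929.80.
Total paid = 360 × $5,929.80 = $2,134,728.00; interest = $2,134,728.00 − $948,000 = $1,186,728.00.

$1,186,730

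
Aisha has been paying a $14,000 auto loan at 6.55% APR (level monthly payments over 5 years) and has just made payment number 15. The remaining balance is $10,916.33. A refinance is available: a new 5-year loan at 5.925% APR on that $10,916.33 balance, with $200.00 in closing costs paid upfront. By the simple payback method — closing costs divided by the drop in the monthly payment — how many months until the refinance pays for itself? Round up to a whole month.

4 months

Current payment = 14,000 × 6.55%/12 / (1 − (1+0.0054583)^−60) = $274.25.
Refinanced payment = 10,916.33 × 0.0049375 / (1 − (1+0.0049375)^−60) = $210.66.
Monthly savings = $274.25 − $210.66 = $63.59.
Break-even = $200.00 / $63.59 = 3.15 → 4 months.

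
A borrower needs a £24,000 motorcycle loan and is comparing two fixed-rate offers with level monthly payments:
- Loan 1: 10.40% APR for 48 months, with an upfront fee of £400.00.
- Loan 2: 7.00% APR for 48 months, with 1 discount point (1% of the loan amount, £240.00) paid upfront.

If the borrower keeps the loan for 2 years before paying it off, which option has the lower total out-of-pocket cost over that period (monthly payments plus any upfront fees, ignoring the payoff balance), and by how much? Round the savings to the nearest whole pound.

Loan 1: monthly rate = 10.4%/12 = 0.0086667; payment = 24,000 × 0.0086667 / (1 − (1+0.0086667)^−48) = £613.32.
Loan 2: monthly rate = 7%/12 = 0.0058333; payment = 24,000 × 0.0058333 / (1 − (1+0.0058333)^−48) = £574.71.
Over 24 months: Loan 1 costs 24 × £613.32 + £400.00 = £15,119.68; Loan 2 costs 24 × £574.71 + £240.00 = £14,033.04.
Loan 2 is cheaper by £15,119.68 − £14,033.04 = £1,086.64.

Loan 2 by £1,087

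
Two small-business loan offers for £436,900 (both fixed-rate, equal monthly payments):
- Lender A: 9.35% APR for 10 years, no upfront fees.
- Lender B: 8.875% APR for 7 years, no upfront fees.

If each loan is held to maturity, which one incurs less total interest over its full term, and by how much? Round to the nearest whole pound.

Lender B by £85,970

Lender A: at 9.35% the monthly rate is 0.0077917, so the payment is 436,900 × 0.0077917 / (1 − 1.0077917^−120) = £5,617.56.
Total interest on Lender A = 120 × £5,617.56 − £436,900 = £237,207.20.
Lender B: monthly rate = 8.875%/12 = 0.0073958; payment = 436,900 × 0.0073958 / (1 − (1+0.0073958)^−84) = £7,001.63.
Total interest on Lender B = 84 × £7,001.63 − £436,900 = £151,236.92.
Lender B is lower by £85,970.28.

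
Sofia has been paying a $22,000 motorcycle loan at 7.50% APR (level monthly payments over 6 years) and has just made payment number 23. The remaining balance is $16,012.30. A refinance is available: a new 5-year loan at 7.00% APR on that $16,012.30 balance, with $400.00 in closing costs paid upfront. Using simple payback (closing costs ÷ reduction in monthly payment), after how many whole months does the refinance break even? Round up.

Current payment = 22,000 × 7.5%/12 / (1 − (1+0.0062500)^−72) = $380.38.
Refinanced payment = 16,012.30 × 0.0058333 / (1 − (1+0.0058333)^−60) = $317.06.
Monthly savings = $380.38 − $317.06 = $63.32.
Break-even = $400.00 / $63.32 = 6.32 → 7 months.

7 months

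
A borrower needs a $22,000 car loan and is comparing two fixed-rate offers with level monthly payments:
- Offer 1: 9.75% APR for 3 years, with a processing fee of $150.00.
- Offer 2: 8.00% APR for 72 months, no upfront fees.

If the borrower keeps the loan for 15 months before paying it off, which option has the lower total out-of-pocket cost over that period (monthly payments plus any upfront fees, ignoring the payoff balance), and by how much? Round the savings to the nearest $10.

Offer 2 by $4,970

Offer 1: monthly rate = 9.75%/12 = 0.0081250; payment = 22,000 × 0.0081250 / (1 − (1+0.0081250)^−36) = $707.30.
Offer 2: monthly rate = 8%/12 = 0.0066667; payment = 22,000 × 0.0066667 / (1 − (1+0.0066667)^−72) = $385.73.
Over 15 months: Offer 1 costs 15 × $707.30 + $150.00 = $10,759.50; Offer 2 costs 15 × $385.73 = $5,785.95.
Offer 2 is cheaper by $10,759.50 − $5,785.95 = $4,973.55.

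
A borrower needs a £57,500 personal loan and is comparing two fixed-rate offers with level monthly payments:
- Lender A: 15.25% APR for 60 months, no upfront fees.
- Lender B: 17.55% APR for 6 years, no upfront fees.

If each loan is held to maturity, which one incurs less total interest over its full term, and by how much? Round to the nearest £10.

Lender A by £10,850

Lender A: at 15.25% the monthly rate is 0.0127083, so the payment is 57,500 × 0.0127083 / (1 − 1.0127083^−60) = £1,375.48.
Total interest on Lender A = 60 × £1,375.48 − £57,500 = £25,028.80.
Lender B: monthly rate = 17.55%/12 = 0.0146250; payment = 57,500 × 0.0146250 / (1 − (1+0.0146250)^−72) = £1,296.86.
Total interest on Lender B = 72 × £1,296.86 − £57,500 = £35,873.92.
Lender A is lower by £10,845.12.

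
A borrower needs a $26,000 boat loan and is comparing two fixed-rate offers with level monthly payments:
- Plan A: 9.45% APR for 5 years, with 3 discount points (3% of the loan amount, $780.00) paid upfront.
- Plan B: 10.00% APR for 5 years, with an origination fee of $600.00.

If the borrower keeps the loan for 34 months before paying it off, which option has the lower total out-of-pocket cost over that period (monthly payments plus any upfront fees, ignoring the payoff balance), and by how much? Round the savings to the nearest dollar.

Plan A by $58

Plan A: at 9.45% the monthly rate is 0.0078750, so the payment is 26,000 × 0.0078750 / (1 − 1.0078750^−60) = $545.41.
Plan B: monthly rate = 10%/12 = 0.0083333; payment = 26,000 × 0.0083333 / (1 − (1+0.0083333)^−60) = $552.42.
Over 34 months: Plan A costs 34 × $545.41 + $780.00 = $19,323.94; Plan B costs 34 × $552.42 + $600.00 = $19,382.28.
Plan A is cheaper by $19,382.28 − $19,323.94 = $58.34.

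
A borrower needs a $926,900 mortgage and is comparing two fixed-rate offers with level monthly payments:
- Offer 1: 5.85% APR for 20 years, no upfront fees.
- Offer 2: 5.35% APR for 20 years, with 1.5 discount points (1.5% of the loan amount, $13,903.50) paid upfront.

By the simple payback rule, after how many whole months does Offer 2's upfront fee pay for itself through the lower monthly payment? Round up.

Offer 1: at 5.85% the monthly rate is 0.0048750, so the payment is 926,900 × 0.0048750 / (1 − 1.0048750^−240) = $6,560.64.
Offer 2: monthly rate = 5.35%/12 = 0.0044583; payment = 926,900 × 0.0044583 / (1 − (1+0.0044583)^−240) = $6,297.76.
Monthly savings = $6,560.64 − $6,297.76 = $262.88.
Break-even = $13,903.50 / $262.88 = 52.89 → 53 months.

53 months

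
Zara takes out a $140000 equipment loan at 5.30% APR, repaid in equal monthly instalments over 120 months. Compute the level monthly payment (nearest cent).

$1,505.53

At 5.30% the monthly rate is 0.0044167, so the payment is 140,000 × 0.0044167 / (1 − 1.0044167^−120) = $1,505.53.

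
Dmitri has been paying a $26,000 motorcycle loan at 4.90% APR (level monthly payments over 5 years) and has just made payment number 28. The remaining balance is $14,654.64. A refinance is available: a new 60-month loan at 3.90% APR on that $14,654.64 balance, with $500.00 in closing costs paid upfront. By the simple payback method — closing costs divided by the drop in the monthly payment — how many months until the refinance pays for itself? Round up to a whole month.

Current payment = 26,000 × 4.9%/12 / (1 − (1+0.0040833)^−60) = $489.46.
Refinanced payment = 14,654.64 × 0.0032500 / (1 − (1+0.0032500)^−60) = $269.23.
Monthly savings = $489.46 − $269.23 = $220.23.
Break-even = $500.00 / $220.23 = 2.27 → 3 months.

3 months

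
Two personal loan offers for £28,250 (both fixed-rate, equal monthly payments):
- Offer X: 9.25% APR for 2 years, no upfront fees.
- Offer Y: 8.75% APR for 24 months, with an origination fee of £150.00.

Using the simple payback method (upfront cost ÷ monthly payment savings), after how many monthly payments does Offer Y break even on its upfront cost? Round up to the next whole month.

Offer X: at 9.25% the monthly rate is 0.0077083, so the payment is 28,250 × 0.0077083 / (1 − 1.0077083^−24) = £1,293.84.
Offer Y: monthly rate = 8.75%/12 = 0.0072917; payment = 28,250 × 0.0072917 / (1 − (1+0.0072917)^−24) = £1,287.36.
Monthly savings = £1,293.84 − £1,287.36 = £6.48.
Break-even = £150.00 / £6.48 = 23.15 → 24 months.

24 months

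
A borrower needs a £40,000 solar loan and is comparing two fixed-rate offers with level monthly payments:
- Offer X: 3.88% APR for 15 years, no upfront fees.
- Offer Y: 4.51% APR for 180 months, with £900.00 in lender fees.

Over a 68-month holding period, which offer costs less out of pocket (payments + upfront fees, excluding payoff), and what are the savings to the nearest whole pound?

Offer X by £1,765

Offer X: at 3.88% the monthly rate is 0.0032333, so the payment is 40,000 × 0.0032333 / (1 − 1.0032333^−180) = £293.48.
Offer Y: monthly rate = 4.51%/12 = 0.0037583; payment = 40,000 × 0.0037583 / (1 − (1+0.0037583)^−180) = £306.20.
Over 68 months: Offer X costs 68 × £293.48 = £19,956.64; Offer Y costs 68 × £306.20 + £900.00 = £21,721.60.
Offer X is cheaper by £21,721.60 − £19,956.64 = £1,764.96.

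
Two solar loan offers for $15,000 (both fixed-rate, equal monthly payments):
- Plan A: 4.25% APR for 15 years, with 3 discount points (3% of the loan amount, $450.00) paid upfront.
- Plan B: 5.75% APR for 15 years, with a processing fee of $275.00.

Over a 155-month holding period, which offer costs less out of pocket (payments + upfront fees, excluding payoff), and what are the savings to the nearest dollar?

Plan A: monthly rate = 4.25%/12 = 0.0035417; payment = 15,000 × 0.0035417 / (1 − (1+0.0035417)^−180) = $112.84.
Plan B: at 5.75% the monthly rate is 0.0047917, so the payment is 15,000 × 0.0047917 / (1 − 1.0047917^−180) = $124.56.
Over 155 months: Plan A costs 155 × $112.84 + $450.00 = $17,940.20; Plan B costs 155 × $124.56 + $275.00 = $19,581.80.
Plan A is cheaper by $19,581.80 − $17,940.20 = $1,641.60.

Plan A by $1,642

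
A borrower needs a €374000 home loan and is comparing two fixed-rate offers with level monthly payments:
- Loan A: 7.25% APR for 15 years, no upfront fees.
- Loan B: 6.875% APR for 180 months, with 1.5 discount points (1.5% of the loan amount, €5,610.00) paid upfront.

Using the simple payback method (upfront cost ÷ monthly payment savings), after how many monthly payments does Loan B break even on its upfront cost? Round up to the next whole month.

72 months

Loan A: at 7.25% the monthly rate is 0.0060417, so the payment is 374,000 × 0.0060417 / (1 − 1.0060417^−180) = €3,414.11.
Loan B: at 6.875% the monthly rate is 0.0057292, so the payment is 374,000 × 0.0057292 / (1 − 1.0057292^−180) = €3,335.54.
Monthly savings = €3,414.11 − €3,335.54 = €78.57.
Break-even = €5,610.00 / €78.57 = 71.40 → 72 months.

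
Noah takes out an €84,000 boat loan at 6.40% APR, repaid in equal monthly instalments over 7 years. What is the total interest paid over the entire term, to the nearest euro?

€20,436

Monthly rate = 6.4%/12 = 0.0053333; payment = 84,000 × 0.0053333 / (1 − (1+0.0053333)^−84) = €1,243.29.
Total paid = 84 × €1,243.29 = €104,436.36; interest = €104,436.36 − €84,000 = €20,436.36.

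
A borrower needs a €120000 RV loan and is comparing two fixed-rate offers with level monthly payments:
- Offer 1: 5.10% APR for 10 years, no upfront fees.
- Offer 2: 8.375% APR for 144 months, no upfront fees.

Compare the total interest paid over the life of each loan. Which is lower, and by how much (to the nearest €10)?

Offer 1 by €37,180

Offer 1: monthly rate = 5.1%/12 = 0.0042500; payment = 120,000 × 0.0042500 / (1 − (1+0.0042500)^−120) = €1,278.66.
Total interest on Offer 1 = 120 × €1,278.66 − €120,000 = €33,439.20.
Offer 2: at 8.375% the monthly rate is 0.0069792, so the payment is 120,000 × 0.0069792 / (1 − 1.0069792^−144) = €1,323.74.
Total interest on Offer 2 = 144 × €1,323.74 − €120,000 = €70,618.56.
Offer 1 is lower by €37,179.36.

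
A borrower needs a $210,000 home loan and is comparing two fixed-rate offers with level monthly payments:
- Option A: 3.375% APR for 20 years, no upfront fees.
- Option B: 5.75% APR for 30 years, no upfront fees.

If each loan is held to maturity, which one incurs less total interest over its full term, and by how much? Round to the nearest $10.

Option A by $152,110

Option A: at 3.375% the monthly rate is 0.0028125, so the payment is 210,000 × 0.0028125 / (1 − 1.0028125^−240) = $1,204.47.
Total interest on Option A = 240 × $1,204.47 − $210,000 = $79,072.80.
Option B: monthly rate = 5.75%/12 = 0.0047917; payment = 210,000 × 0.0047917 / (1 − (1+0.0047917)^−360) = $1,225.50.
Total interest on Option B = 360 × $1,225.50 − $210,000 = $231,180.00.
Option A is lower by $152,107.20.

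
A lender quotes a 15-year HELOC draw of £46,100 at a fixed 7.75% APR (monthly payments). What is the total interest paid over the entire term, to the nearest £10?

Monthly rate = 7.75%/12 = 0.0064583; payment = 46,100 × 0.0064583 / (1 − (1+0.0064583)^−180) = £433.93.
Total paid = 180 × £433.93 = £78,107.40; interest = £78,107.40 − £46,100 = £32,007.40.

£32,010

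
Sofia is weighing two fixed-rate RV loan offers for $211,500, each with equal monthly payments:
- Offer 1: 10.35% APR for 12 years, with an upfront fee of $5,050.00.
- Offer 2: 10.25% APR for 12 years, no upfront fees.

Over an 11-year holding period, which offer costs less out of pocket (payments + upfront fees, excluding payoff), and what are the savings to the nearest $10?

Offer 1: monthly rate = 10.35%/12 = 0.0086250; payment = 211,500 × 0.0086250 / (1 − (1+0.0086250)^−144) = $2,570.54.
Offer 2: monthly rate = 10.25%/12 = 0.0085417; payment = 211,500 × 0.0085417 / (1 − (1+0.0085417)^−144) = $2,558.23.
Over 132 months: Offer 1 costs 132 × $2,570.54 + $5,050.00 = $344,361.28; Offer 2 costs 132 × $2,558.23 = $337,686.36.
Offer 2 is cheaper by $344,361.28 − $337,686.36 = $6,674.92.

Offer 2 by $6,670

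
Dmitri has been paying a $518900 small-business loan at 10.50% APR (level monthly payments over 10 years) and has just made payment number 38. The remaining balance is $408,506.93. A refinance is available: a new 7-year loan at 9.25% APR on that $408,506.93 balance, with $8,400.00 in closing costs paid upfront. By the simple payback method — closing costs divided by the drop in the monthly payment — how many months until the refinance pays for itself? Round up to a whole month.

Current payment = 518,900 × 10.5%/12 / (1 − (1+0.0087500)^−120) = $7,001.78.
Refinanced payment = 408,506.93 × 0.0077083 / (1 − (1+0.0077083)^−84) = $6,624.45.
Monthly savings = $7,001.78 − $6,624.45 = $377.33.
Break-even = $8,400.00 / $377.33 = 22.26 → 23 months.

23 months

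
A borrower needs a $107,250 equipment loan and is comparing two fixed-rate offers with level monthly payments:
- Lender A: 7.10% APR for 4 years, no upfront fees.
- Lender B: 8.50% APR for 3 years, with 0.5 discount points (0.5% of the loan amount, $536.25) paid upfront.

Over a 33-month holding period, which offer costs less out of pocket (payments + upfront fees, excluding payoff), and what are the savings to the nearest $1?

Lender A: monthly rate = 7.1%/12 = 0.0059167; payment = 107,250 × 0.0059167 / (1 − (1+0.0059167)^−48) = $2,573.21.
Lender B: monthly rate = 8.5%/12 = 0.0070833; payment = 107,250 × 0.0070833 / (1 − (1+0.0070833)^−36) = $3,385.62.
Over 33 months: Lender A costs 33 × $2,573.21 = $84,915.93; Lender B costs 33 × $3,385.62 + $536.25 = $112,261.71.
Lender A is cheaper by $112,261.71 − $84,915.93 = $27,345.78.

Lender A by $27,346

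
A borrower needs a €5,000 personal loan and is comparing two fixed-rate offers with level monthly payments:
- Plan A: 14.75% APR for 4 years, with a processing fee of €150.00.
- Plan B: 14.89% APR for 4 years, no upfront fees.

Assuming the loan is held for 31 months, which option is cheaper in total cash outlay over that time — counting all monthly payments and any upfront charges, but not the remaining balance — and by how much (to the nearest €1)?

Plan B by €139

Plan A: at 14.75% the monthly rate is 0.0122917, so the payment is 5,000 × 0.0122917 / (1 − 1.0122917^−48) = €138.52.
Plan B: at 14.89% the monthly rate is 0.0124083, so the payment is 5,000 × 0.0124083 / (1 − 1.0124083^−48) = €138.88.
Over 31 months: Plan A costs 31 × €138.52 + €150.00 = €4,444.12; Plan B costs 31 × €138.88 = €4,305.28.
Plan B is cheaper by €4,444.12 − €4,305.28 = €138.84.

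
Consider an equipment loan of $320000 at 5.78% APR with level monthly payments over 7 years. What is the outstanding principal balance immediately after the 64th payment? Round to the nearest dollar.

$88,288

With monthly rate i = 5.78%/12 = 0.0048167, the balance after k of n payments is P · [(1+i)^n − (1+i)^k] / [(1+i)^n − 1].
(1+0.0048167)^84 = 1.49724792 and (1+0.0048167)^64 = 1.36005703, so the balance is 320,000 × (1.49724792 − 1.36005703) / (1.49724792 − 1) = $88,288.12.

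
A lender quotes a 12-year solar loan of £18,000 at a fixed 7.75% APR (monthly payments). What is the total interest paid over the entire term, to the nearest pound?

£9,703

At 7.75% the monthly rate is 0.0064583, so the payment is 18,000 × 0.0064583 / (1 − 1.0064583^−144) = £192.38.
Total paid = 144 × £192.38 = £27,702.72; interest = £27,702.72 − £18,000 = £9,702.72.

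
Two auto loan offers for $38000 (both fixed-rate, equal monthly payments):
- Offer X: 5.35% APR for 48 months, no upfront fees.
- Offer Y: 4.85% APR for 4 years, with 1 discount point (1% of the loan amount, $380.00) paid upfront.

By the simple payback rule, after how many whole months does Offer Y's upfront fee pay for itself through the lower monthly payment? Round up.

45 months

Offer X: at 5.35% the monthly rate is 0.0044583, so the payment is 38,000 × 0.0044583 / (1 − 1.0044583^−48) = $881.15.
Offer Y: at 4.85% the monthly rate is 0.0040417, so the payment is 38,000 × 0.0040417 / (1 − 1.0040417^−48) = $872.53.
Monthly savings = $881.15 − $872.53 = $8.62.
Break-even = $380.00 / $8.62 = 44.08 → 45 months.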